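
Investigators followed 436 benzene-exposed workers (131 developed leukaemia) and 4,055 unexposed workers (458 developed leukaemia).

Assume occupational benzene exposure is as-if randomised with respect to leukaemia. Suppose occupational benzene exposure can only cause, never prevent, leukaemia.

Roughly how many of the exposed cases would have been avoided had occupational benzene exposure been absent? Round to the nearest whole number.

p₁ = P(outcome | exposed) = 131/436 = 0.30046
p₀ = P(outcome | unexposed) = 458/4055 = 0.11295
PN = (p₁ − p₀)/p₁ = (0.30046 − 0.11295) / 0.30046 ≈ 0.62408.
Attributable cases ≈ PN × (exposed cases) = 0.62408 × 131 ≈ 81.76.

about 82 cases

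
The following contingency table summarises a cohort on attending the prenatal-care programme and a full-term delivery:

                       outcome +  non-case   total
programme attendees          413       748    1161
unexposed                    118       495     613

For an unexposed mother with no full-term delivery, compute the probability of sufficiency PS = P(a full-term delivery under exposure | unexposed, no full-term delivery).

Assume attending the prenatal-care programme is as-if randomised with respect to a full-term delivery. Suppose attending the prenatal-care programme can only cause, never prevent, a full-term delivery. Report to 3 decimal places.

PS ≈ 0.202

p₁ = P(outcome | exposed) = 413/1161 = 0.35573
p₀ = P(outcome | unexposed) = 118/613 = 0.1925
Under exogeneity and monotonicity, PS = (p₁ − p₀)/(1 − p₀).
PS = (0.35573 − 0.1925) / 0.8075 ≈ 0.2021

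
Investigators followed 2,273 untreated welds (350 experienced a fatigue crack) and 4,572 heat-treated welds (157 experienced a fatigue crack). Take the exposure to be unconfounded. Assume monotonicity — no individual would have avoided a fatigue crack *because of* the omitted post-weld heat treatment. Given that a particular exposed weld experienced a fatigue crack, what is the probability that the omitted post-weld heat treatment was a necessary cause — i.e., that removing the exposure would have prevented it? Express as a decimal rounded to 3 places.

p₁ = P(outcome | exposed) = 350/2273 = 0.15398
p₀ = P(outcome | unexposed) = 157/4572 = 0.034339
Under exogeneity and monotonicity, PN = (p₁ − p₀) / p₁.
PN = (0.15398 − 0.034339) / 0.15398 = 0.11964 / 0.15398 ≈ 0.7770

PN ≈ 0.777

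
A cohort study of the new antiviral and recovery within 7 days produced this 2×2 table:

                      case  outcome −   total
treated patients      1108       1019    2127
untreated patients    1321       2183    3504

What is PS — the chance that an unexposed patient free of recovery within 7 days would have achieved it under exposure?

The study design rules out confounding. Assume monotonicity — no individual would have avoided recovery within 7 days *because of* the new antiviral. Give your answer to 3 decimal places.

p₁ = P(outcome | exposed) = 1108/2127 = 0.52092
p₀ = P(outcome | unexposed) = 1321/3504 = 0.377
Under exogeneity and monotonicity, PS = (p₁ − p₀) / (1 − p₀).
PS = (0.52092 − 0.377) / (1 − 0.377) = 0.14392 / 0.623 ≈ 0.2310

PS ≈ 0.231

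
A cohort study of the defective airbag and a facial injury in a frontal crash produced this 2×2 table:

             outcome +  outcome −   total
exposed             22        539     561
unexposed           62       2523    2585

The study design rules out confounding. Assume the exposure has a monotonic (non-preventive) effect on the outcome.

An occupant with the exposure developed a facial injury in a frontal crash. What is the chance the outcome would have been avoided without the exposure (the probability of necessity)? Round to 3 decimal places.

p₁ = P(outcome | exposed) = 22/561 = 0.039216
p₀ = P(outcome | unexposed) = 62/2585 = 0.023985
Under exogeneity and monotonicity, PN = (p₁ − p₀) / p₁.
PN = (0.039216 − 0.023985) / 0.039216 = 0.015231 / 0.039216 ≈ 0.3884

PN ≈ 0.388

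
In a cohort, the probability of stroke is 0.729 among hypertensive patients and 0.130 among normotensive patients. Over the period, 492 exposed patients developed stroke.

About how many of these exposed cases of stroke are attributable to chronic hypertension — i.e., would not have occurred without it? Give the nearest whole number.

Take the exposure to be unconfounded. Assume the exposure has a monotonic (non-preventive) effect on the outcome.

Let p₁ = 0.729, p₀ = 0.13.
PN = (p₁ − p₀)/p₁ = (0.729 − 0.13) / 0.729 ≈ 0.82167.
Attributable cases ≈ PN × (exposed cases) = 0.82167 × 492 ≈ 404.26.

about 404 cases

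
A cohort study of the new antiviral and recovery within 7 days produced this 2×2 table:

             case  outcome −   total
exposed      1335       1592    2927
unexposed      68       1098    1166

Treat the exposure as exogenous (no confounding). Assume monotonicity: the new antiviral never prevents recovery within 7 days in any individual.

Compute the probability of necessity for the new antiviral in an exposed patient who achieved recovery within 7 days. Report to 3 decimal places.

p₁ = P(outcome | exposed) = 1335/2927 = 0.4561
p₀ = P(outcome | unexposed) = 68/1166 = 0.058319
Under exogeneity and monotonicity, PN = (p₁ − p₀) / p₁.
PN = (0.4561 − 0.058319) / 0.4561 = 0.39778 / 0.4561 ≈ 0.8721

PN ≈ 0.872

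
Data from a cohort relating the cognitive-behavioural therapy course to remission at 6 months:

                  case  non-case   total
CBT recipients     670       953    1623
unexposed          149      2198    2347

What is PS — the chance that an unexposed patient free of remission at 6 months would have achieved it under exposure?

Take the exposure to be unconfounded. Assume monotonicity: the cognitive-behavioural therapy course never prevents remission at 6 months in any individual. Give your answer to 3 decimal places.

PS ≈ 0.373

p₁ = P(outcome | exposed) = 670/1623 = 0.41282
p₀ = P(outcome | unexposed) = 149/2347 = 0.063485
Under exogeneity and monotonicity, PS = (p₁ − p₀) / (1 − p₀).
PS = (0.41282 − 0.063485) / (1 − 0.063485) = 0.34933 / 0.93651 ≈ 0.3730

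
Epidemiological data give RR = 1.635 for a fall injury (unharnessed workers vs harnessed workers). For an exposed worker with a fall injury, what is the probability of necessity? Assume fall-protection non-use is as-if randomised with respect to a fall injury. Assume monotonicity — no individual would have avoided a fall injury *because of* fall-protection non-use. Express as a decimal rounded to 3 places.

Under exogeneity and monotonicity, PN = (RR − 1) / RR = 1 − 1/RR.
PN = (1.635 − 1) / 1.635 = 0.635 / 1.635 ≈ 0.3884

PN ≈ 0.388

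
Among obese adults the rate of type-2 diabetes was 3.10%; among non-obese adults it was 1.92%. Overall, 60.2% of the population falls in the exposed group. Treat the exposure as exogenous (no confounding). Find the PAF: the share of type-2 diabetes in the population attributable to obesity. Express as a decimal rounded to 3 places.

PAF ≈ 0.270

p₁ = 0.031, p₀ = 0.0192.
Overall risk P(Y=1) = π·p₁ + (1−π)·p₀ = 0.602×0.031 + 0.398×0.0192 = 0.026304.
Under exogeneity, PAF = [P(Y=1) − p₀] / P(Y=1).
PAF = (0.026304 − 0.0192) / 0.026304 ≈ 0.2701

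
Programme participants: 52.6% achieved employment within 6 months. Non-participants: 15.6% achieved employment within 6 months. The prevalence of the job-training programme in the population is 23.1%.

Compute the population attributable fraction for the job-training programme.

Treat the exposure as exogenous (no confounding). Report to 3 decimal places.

p₁ = 0.526, p₀ = 0.156.
Overall risk P(Y=1) = π·p₁ + (1−π)·p₀ = 0.231×0.526 + 0.769×0.156 = 0.24147.
Under exogeneity, PAF = [P(Y=1) − p₀] / P(Y=1).
PAF = (0.24147 − 0.156) / 0.24147 ≈ 0.3540

PAF ≈ 0.354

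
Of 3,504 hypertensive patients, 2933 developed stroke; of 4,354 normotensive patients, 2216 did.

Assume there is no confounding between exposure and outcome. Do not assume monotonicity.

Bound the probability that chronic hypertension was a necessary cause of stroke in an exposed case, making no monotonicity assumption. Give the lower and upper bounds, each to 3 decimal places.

0.392 ≤ PN ≤ 0.587

p₁ = P(outcome | exposed) = 2933/3504 = 0.83704
p₀ = P(outcome | unexposed) = 2216/4354 = 0.50896
Under exogeneity alone the bounds on PN are max{0,(p₁−p₀)/p₁} ≤ PN ≤ min{1,(1−p₀)/p₁}.
  lower = (p₁ − p₀)/p₁ = 0.32809 / 0.83704 ≈ 0.3920
  upper = min{1, (1 − p₀)/p₁} = 0.49104 / 0.83704 ≈ 0.5866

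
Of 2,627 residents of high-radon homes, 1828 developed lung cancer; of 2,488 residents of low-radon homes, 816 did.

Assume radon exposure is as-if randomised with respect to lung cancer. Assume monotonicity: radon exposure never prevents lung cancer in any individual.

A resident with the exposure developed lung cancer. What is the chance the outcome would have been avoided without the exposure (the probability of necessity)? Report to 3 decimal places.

PN ≈ 0.529

p₁ = P(outcome | exposed) = 1828/2627 = 0.69585
p₀ = P(outcome | unexposed) = 816/2488 = 0.32797
Under exogeneity and monotonicity, PN = (p₁ − p₀) / p₁.
PN = (0.69585 − 0.32797) / 0.69585 = 0.36788 / 0.69585 ≈ 0.5287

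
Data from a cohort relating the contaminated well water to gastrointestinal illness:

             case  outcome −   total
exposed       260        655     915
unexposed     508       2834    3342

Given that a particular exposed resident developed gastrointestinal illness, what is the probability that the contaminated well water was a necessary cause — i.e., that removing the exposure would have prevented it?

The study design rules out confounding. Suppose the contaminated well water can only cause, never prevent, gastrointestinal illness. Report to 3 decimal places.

p₁ = P(outcome | exposed) = 260/915 = 0.28415
p₀ = P(outcome | unexposed) = 508/3342 = 0.152
Under exogeneity and monotonicity, PN = (p₁ − p₀) / p₁.
PN = (0.28415 − 0.152) / 0.28415 = 0.13215 / 0.28415 ≈ 0.4651

PN ≈ 0.465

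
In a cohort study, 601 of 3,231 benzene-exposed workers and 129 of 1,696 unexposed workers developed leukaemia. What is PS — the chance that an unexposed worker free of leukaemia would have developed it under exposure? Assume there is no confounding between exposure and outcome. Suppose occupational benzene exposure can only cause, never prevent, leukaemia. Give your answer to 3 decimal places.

p₁ = P(outcome | exposed) = 601/3231 = 0.18601
p₀ = P(outcome | unexposed) = 129/1696 = 0.076061
Under exogeneity and monotonicity, PS = (p₁ − p₀) / (1 − p₀).
PS = (0.18601 − 0.076061) / (1 − 0.076061) = 0.10995 / 0.92394 ≈ 0.1190

PS ≈ 0.119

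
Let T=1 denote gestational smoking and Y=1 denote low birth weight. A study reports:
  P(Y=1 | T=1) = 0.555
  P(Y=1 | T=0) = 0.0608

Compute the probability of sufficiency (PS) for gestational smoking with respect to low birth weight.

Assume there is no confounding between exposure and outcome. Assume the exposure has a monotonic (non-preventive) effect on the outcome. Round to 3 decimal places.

PS ≈ 0.526

Let p₁ = 0.555, p₀ = 0.0608.
Under exogeneity and monotonicity, PS = (p₁ − p₀) / (1 − p₀).
PS = (0.555 − 0.0608) / (1 − 0.0608) = 0.4942 / 0.9392 ≈ 0.5262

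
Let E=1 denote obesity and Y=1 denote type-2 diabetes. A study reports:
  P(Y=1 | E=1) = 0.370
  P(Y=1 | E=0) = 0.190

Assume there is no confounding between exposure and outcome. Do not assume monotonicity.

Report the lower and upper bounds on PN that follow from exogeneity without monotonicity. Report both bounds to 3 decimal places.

Let p₁ = 0.37, p₀ = 0.19.
Under exogeneity alone the bounds on PN are max{0,(p₁−p₀)/p₁} ≤ PN ≤ min{1,(1−p₀)/p₁}.
  lower = (p₁ − p₀)/p₁ = 0.18 / 0.37 ≈ 0.4865
  upper = min{1, (1 − p₀)/p₁} = 0.81 / 0.37 ≈ 2.1892 → capped at 1

0.486 ≤ PN ≤ 1.000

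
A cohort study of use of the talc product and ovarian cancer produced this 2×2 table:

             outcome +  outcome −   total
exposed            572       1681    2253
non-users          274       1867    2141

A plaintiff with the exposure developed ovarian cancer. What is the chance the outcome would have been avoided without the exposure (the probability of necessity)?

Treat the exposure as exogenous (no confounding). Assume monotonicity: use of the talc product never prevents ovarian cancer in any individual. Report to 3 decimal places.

p₁ = P(outcome | exposed) = 572/2253 = 0.25388
p₀ = P(outcome | unexposed) = 274/2141 = 0.12798
Under exogeneity and monotonicity, PN = (p₁ − p₀)/p₁.
PN = (0.25388 − 0.12798) / 0.25388 ≈ 0.4959

PN ≈ 0.496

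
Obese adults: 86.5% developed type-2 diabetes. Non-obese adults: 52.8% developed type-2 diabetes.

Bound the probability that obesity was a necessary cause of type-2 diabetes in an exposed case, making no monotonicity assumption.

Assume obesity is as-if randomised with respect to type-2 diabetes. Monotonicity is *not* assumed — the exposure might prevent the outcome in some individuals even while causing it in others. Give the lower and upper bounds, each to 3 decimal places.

0.390 ≤ PN ≤ 0.546

p₁ = 0.865, p₀ = 0.528.
Under exogeneity alone the bounds on PN are max{0,(p₁−p₀)/p₁} ≤ PN ≤ min{1,(1−p₀)/p₁}.
  lower = (p₁ − p₀)/p₁ = 0.337 / 0.865 ≈ 0.3896
  upper = min{1, (1 − p₀)/p₁} = 0.472 / 0.865 ≈ 0.5457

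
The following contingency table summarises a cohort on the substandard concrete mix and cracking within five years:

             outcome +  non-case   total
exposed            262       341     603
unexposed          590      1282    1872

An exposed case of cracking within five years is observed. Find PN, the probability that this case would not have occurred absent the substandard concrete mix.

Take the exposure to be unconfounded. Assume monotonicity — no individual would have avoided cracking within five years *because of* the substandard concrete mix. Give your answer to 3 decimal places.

PN ≈ 0.275

p₁ = P(outcome | exposed) = 262/603 = 0.43449
p₀ = P(outcome | unexposed) = 590/1872 = 0.31517
Under exogeneity and monotonicity, PN = (p₁ − p₀)/p₁.
PN = (0.43449 − 0.31517) / 0.43449 ≈ 0.2746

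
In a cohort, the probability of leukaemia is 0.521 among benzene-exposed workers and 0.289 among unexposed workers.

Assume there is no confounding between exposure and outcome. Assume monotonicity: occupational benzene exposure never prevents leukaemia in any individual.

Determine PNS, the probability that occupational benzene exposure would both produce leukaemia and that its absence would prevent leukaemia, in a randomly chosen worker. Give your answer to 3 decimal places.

PNS ≈ 0.232

Let p₁ = 0.521, p₀ = 0.289.
Under exogeneity and monotonicity, PNS = p₁ − p₀.
PNS = 0.521 − 0.289 = 0.232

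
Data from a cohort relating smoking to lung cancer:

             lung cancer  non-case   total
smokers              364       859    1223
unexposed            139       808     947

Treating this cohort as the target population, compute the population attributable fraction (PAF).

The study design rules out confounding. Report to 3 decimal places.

PAF ≈ 0.367

p₁ = P(outcome | exposed) = 364/1223 = 0.29763
p₀ = P(outcome | unexposed) = 139/947 = 0.14678
Exposure prevalence π = 1223/2170 = 0.56359; overall risk P(Y=1) = 0.2318.
Under exogeneity, PAF = [P(Y=1) − p₀]/P(Y=1).
PAF = (0.2318 − 0.14678) / 0.2318 ≈ 0.3668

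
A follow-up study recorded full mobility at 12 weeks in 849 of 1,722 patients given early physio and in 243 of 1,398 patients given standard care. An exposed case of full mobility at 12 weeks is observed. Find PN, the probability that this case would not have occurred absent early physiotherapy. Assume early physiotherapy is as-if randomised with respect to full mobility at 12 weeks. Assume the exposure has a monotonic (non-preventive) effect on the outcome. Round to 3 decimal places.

p₁ = P(outcome | exposed) = 849/1722 = 0.49303
p₀ = P(outcome | unexposed) = 243/1398 = 0.17382
Under exogeneity and monotonicity, PN = (p₁ − p₀) / p₁.
PN = (0.49303 − 0.17382) / 0.49303 = 0.31921 / 0.49303 ≈ 0.6474

PN ≈ 0.647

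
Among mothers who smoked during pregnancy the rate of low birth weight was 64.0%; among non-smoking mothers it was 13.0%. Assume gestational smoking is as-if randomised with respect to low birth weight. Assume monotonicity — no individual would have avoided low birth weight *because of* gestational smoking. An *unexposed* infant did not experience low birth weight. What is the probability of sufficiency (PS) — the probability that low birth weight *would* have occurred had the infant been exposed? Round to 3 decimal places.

p₁ = 0.64, p₀ = 0.13.
Under exogeneity and monotonicity, PS = (p₁ − p₀) / (1 − p₀).
PS = (0.64 − 0.13) / (1 − 0.13) = 0.51 / 0.87 ≈ 0.5862

PS ≈ 0.586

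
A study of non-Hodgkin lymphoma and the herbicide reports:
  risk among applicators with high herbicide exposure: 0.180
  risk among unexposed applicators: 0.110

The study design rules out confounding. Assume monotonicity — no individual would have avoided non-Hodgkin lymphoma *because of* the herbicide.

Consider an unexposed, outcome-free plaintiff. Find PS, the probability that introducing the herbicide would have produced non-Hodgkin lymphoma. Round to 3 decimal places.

Let p₁ = 0.18, p₀ = 0.11.
Under exogeneity and monotonicity, PS = (p₁ − p₀) / (1 − p₀).
PS = (0.18 − 0.11) / (1 − 0.11) = 0.07 / 0.89 ≈ 0.0787

PS ≈ 0.079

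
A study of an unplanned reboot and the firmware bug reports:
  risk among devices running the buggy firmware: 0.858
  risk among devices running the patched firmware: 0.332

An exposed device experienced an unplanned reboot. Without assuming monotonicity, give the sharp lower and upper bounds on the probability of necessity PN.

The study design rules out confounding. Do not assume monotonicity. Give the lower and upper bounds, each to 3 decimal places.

Let p₁ = 0.858, p₀ = 0.332.
Under exogeneity alone the bounds on PN are max{0,(p₁−p₀)/p₁} ≤ PN ≤ min{1,(1−p₀)/p₁}.
  lower = (p₁ − p₀)/p₁ = 0.526 / 0.858 ≈ 0.6131
  upper = min{1, (1 − p₀)/p₁} = 0.668 / 0.858 ≈ 0.7786

0.613 ≤ PN ≤ 0.779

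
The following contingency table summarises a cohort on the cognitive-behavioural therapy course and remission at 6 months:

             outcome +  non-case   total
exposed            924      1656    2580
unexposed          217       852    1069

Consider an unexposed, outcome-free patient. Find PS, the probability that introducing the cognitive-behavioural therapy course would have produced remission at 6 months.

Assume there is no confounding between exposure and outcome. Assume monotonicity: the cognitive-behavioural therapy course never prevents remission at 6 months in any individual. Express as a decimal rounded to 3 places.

PS ≈ 0.195

p₁ = P(outcome | exposed) = 924/2580 = 0.35814
p₀ = P(outcome | unexposed) = 217/1069 = 0.20299
Under exogeneity and monotonicity, PS = (p₁ − p₀) / (1 − p₀).
PS = (0.35814 − 0.20299) / (1 − 0.20299) = 0.15515 / 0.79701 ≈ 0.1947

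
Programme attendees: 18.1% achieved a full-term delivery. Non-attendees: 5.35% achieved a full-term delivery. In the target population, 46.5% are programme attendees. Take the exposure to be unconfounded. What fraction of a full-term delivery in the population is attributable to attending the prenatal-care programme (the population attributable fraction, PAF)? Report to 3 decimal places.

p₁ = 0.181, p₀ = 0.0535.
Overall risk P(Y=1) = π·p₁ + (1−π)·p₀ = 0.465×0.181 + 0.535×0.0535 = 0.11279.
Under exogeneity, PAF = [P(Y=1) − p₀] / P(Y=1).
PAF = (0.11279 − 0.0535) / 0.11279 ≈ 0.5257

PAF ≈ 0.526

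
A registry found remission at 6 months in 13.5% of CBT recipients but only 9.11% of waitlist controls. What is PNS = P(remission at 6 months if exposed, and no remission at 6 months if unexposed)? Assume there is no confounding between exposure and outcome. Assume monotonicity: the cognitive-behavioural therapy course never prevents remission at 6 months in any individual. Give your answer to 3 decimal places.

p₁ = 0.135, p₀ = 0.0911.
Under exogeneity and monotonicity, PNS = p₁ − p₀.
PNS = 0.135 − 0.0911 = 0.0439

PNS ≈ 0.044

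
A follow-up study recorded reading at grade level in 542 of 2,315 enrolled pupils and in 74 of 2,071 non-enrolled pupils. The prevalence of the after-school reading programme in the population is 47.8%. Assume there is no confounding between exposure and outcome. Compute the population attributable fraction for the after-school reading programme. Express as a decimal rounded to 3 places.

PAF ≈ 0.726

p₁ = P(outcome | exposed) = 542/2315 = 0.23413
p₀ = P(outcome | unexposed) = 74/2071 = 0.035732
Overall risk P(Y=1) = π·p₁ + (1−π)·p₀ = 0.478×0.23413 + 0.522×0.035732 = 0.13056.
Under exogeneity, PAF = [P(Y=1) − p₀] / P(Y=1).
PAF = (0.13056 − 0.035732) / 0.13056 ≈ 0.7263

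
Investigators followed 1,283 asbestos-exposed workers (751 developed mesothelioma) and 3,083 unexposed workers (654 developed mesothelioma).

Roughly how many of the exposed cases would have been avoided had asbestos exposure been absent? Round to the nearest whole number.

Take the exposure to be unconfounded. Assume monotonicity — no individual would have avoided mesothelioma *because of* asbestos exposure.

about 479 cases

p₁ = P(outcome | exposed) = 751/1283 = 0.58535
p₀ = P(outcome | unexposed) = 654/3083 = 0.21213
PN = (p₁ − p₀)/p₁ = (0.58535 − 0.21213) / 0.58535 ≈ 0.63760.
Attributable cases ≈ PN × (exposed cases) = 0.63760 × 751 ≈ 478.84.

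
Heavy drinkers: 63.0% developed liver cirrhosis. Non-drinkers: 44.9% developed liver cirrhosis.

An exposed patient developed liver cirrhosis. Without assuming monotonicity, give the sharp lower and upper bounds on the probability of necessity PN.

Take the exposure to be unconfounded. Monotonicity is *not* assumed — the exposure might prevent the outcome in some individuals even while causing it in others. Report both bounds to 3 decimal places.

0.287 ≤ PN ≤ 0.875

p₁ = 0.63, p₀ = 0.449.
Under exogeneity alone the bounds on PN are max{0,(p₁−p₀)/p₁} ≤ PN ≤ min{1,(1−p₀)/p₁}.
  lower = (p₁ − p₀)/p₁ = 0.181 / 0.63 ≈ 0.2873
  upper = min{1, (1 − p₀)/p₁} = 0.551 / 0.63 ≈ 0.8746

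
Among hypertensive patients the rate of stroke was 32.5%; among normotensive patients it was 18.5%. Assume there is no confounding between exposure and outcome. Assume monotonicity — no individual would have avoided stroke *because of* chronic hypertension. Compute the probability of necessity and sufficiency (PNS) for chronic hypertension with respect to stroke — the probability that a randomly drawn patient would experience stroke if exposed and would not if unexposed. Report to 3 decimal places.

PNS ≈ 0.140

p₁ = 0.325, p₀ = 0.185.
Under exogeneity and monotonicity, PNS = p₁ − p₀.
PNS = 0.325 − 0.185 = 0.14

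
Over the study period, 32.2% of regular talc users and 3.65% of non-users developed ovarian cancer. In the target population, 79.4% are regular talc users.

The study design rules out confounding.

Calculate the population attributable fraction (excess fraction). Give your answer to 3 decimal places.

p₁ = 0.322, p₀ = 0.0365.
Overall risk P(Y=1) = π·p₁ + (1−π)·p₀ = 0.794×0.322 + 0.206×0.0365 = 0.26319.
Under exogeneity, PAF = [P(Y=1) − p₀] / P(Y=1).
PAF = (0.26319 − 0.0365) / 0.26319 ≈ 0.8613

PAF ≈ 0.861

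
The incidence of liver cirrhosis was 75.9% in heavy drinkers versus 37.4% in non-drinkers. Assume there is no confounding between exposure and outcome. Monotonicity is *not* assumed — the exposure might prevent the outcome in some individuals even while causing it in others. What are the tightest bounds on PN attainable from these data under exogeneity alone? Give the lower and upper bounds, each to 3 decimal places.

0.507 ≤ PN ≤ 0.825

p₁ = 0.759, p₀ = 0.374.
Under exogeneity alone the bounds on PN are max{0,(p₁−p₀)/p₁} ≤ PN ≤ min{1,(1−p₀)/p₁}.
  lower = (p₁ − p₀)/p₁ = 0.385 / 0.759 ≈ 0.5072
  upper = min{1, (1 − p₀)/p₁} = 0.626 / 0.759 ≈ 0.8248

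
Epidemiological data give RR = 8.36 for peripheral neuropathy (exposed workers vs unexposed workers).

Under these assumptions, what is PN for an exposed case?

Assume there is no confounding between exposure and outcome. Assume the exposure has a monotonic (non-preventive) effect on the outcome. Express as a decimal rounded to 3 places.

PN ≈ 0.880

Under exogeneity and monotonicity, PN = (RR − 1) / RR = 1 − 1/RR.
PN = (8.36 − 1) / 8.36 = 7.36 / 8.36 ≈ 0.8804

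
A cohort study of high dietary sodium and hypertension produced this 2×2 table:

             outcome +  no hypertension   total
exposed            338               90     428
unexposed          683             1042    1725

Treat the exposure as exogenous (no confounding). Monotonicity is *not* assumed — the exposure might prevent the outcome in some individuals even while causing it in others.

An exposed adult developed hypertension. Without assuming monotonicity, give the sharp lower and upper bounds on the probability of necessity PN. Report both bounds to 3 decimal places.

0.499 ≤ PN ≤ 0.765

p₁ = P(outcome | exposed) = 338/428 = 0.78972
p₀ = P(outcome | unexposed) = 683/1725 = 0.39594
Under exogeneity alone the bounds on PN are max{0,(p₁−p₀)/p₁} ≤ PN ≤ min{1,(1−p₀)/p₁}.
  lower = (p₁ − p₀)/p₁ = 0.39378 / 0.78972 ≈ 0.4986
  upper = min{1, (1 − p₀)/p₁} = 0.60406 / 0.78972 ≈ 0.7649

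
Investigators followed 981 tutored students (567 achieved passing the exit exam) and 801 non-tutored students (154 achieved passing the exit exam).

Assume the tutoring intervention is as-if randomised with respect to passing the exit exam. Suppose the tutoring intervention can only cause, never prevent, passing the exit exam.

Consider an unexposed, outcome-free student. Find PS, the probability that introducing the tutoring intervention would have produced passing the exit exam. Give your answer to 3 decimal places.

PS ≈ 0.478

p₁ = P(outcome | exposed) = 567/981 = 0.57798
p₀ = P(outcome | unexposed) = 154/801 = 0.19226
Under exogeneity and monotonicity, PS = (p₁ − p₀) / (1 − p₀).
PS = (0.57798 − 0.19226) / (1 − 0.19226) = 0.38572 / 0.80774 ≈ 0.4775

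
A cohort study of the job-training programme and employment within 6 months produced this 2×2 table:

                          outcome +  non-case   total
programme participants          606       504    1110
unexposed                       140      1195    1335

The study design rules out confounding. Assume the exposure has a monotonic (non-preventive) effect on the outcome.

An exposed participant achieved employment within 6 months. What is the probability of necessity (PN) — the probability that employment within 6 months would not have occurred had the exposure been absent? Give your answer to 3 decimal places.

p₁ = P(outcome | exposed) = 606/1110 = 0.54595
p₀ = P(outcome | unexposed) = 140/1335 = 0.10487
Under exogeneity and monotonicity, PN = (p₁ − p₀) / p₁.
PN = (0.54595 − 0.10487) / 0.54595 = 0.44108 / 0.54595 ≈ 0.8079

PN ≈ 0.808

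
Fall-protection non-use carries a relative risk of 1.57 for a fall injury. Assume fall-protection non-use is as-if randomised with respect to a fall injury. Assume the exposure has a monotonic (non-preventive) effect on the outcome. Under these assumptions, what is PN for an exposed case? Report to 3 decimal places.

Under exogeneity and monotonicity, PN = (RR − 1) / RR = 1 − 1/RR.
PN = (1.57 − 1) / 1.57 = 0.57 / 1.57 ≈ 0.3631

PN ≈ 0.363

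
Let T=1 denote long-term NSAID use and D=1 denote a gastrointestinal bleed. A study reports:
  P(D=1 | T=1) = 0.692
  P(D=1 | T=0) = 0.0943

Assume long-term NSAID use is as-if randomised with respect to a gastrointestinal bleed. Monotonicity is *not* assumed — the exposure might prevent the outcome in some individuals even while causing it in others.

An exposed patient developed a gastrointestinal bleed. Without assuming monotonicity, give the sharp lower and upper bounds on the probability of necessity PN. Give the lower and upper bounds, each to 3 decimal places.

Let p₁ = 0.692, p₀ = 0.0943.
Under exogeneity alone the bounds on PN are max{0,(p₁−p₀)/p₁} ≤ PN ≤ min{1,(1−p₀)/p₁}.
  lower = (p₁ − p₀)/p₁ = 0.5977 / 0.692 ≈ 0.8637
  upper = min{1, (1 − p₀)/p₁} = 0.9057 / 0.692 ≈ 1.3088 → capped at 1

0.864 ≤ PN ≤ 1.000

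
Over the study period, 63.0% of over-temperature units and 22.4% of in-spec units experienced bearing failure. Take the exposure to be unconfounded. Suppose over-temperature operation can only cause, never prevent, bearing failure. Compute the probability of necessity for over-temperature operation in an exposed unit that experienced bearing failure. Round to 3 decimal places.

PN ≈ 0.644

p₁ = 0.63, p₀ = 0.224.
Under exogeneity and monotonicity, PN = (p₁ − p₀) / p₁.
PN = (0.63 − 0.224) / 0.63 = 0.406 / 0.63 ≈ 0.6444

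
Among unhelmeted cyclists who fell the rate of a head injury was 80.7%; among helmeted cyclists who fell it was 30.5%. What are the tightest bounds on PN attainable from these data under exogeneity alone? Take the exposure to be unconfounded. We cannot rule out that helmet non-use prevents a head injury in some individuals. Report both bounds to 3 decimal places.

0.622 ≤ PN ≤ 0.861

p₁ = 0.807, p₀ = 0.305.
Under exogeneity alone the bounds on PN are max{0,(p₁−p₀)/p₁} ≤ PN ≤ min{1,(1−p₀)/p₁}.
  lower = (p₁ − p₀)/p₁ = 0.502 / 0.807 ≈ 0.6221
  upper = min{1, (1 − p₀)/p₁} = 0.695 / 0.807 ≈ 0.8612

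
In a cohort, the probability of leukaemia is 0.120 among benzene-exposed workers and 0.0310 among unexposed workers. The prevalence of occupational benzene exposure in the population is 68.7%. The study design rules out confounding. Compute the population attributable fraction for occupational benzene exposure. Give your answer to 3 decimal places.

PAF ≈ 0.664

Let p₁ = 0.12, p₀ = 0.031.
Overall risk P(Y=1) = π·p₁ + (1−π)·p₀ = 0.687×0.12 + 0.313×0.031 = 0.092143.
Under exogeneity, PAF = [P(Y=1) − p₀] / P(Y=1).
PAF = (0.092143 − 0.031) / 0.092143 ≈ 0.6636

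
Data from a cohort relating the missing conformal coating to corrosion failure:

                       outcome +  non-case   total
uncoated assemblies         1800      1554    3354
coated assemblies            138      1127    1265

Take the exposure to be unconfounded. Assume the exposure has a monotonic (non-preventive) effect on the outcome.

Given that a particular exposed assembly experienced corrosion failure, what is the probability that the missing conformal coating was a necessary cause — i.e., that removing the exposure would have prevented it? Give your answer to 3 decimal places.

p₁ = P(outcome | exposed) = 1800/3354 = 0.53667
p₀ = P(outcome | unexposed) = 138/1265 = 0.10909
Under exogeneity and monotonicity, PN = (p₁ − p₀)/p₁.
PN = (0.53667 − 0.10909) / 0.53667 ≈ 0.7967

PN ≈ 0.797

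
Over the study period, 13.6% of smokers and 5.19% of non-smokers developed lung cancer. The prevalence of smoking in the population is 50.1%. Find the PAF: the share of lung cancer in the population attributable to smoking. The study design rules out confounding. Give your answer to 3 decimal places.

PAF ≈ 0.448

p₁ = 0.136, p₀ = 0.0519.
Overall risk P(Y=1) = π·p₁ + (1−π)·p₀ = 0.501×0.136 + 0.499×0.0519 = 0.094034.
Under exogeneity, PAF = [P(Y=1) − p₀] / P(Y=1).
PAF = (0.094034 − 0.0519) / 0.094034 ≈ 0.4481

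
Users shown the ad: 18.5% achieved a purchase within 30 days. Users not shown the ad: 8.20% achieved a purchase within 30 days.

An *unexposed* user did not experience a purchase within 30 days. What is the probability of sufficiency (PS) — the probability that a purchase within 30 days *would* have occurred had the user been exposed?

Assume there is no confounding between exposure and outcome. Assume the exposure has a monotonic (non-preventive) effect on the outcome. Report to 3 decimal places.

p₁ = 0.185, p₀ = 0.082.
Under exogeneity and monotonicity, PS = (p₁ − p₀) / (1 − p₀).
PS = (0.185 − 0.082) / (1 − 0.082) = 0.103 / 0.918 ≈ 0.1122

PS ≈ 0.112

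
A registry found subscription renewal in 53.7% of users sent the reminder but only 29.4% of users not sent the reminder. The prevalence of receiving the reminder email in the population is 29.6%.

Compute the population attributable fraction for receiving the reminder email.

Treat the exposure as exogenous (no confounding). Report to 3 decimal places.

p₁ = 0.537, p₀ = 0.294.
Overall risk P(Y=1) = π·p₁ + (1−π)·p₀ = 0.296×0.537 + 0.704×0.294 = 0.36593.
Under exogeneity, PAF = [P(Y=1) − p₀] / P(Y=1).
PAF = (0.36593 − 0.294) / 0.36593 ≈ 0.1966

PAF ≈ 0.197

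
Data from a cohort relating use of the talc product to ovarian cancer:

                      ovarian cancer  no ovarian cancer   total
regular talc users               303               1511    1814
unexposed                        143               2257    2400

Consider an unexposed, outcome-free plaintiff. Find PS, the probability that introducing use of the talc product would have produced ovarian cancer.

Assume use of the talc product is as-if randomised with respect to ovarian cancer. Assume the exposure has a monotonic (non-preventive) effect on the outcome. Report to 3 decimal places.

PS ≈ 0.114

p₁ = P(outcome | exposed) = 303/1814 = 0.16703
p₀ = P(outcome | unexposed) = 143/2400 = 0.059583
Under exogeneity and monotonicity, PS = (p₁ − p₀)/(1 − p₀).
PS = (0.16703 − 0.059583) / 0.94042 ≈ 0.1143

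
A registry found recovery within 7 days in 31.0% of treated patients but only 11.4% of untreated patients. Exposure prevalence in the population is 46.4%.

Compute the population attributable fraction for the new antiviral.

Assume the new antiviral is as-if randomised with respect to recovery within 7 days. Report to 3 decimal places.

PAF ≈ 0.444

p₁ = 0.31, p₀ = 0.114.
Overall risk P(Y=1) = π·p₁ + (1−π)·p₀ = 0.464×0.31 + 0.536×0.114 = 0.20494.
Under exogeneity, PAF = [P(Y=1) − p₀] / P(Y=1).
PAF = (0.20494 − 0.114) / 0.20494 ≈ 0.4438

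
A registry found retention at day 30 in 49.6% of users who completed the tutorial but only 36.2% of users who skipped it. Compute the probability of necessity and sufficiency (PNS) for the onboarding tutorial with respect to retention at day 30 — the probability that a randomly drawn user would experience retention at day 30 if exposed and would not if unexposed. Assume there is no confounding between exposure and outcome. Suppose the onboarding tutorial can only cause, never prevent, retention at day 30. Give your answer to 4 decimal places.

p₁ = 0.496, p₀ = 0.362.
Under exogeneity and monotonicity, PNS = p₁ − p₀.
PNS = 0.496 − 0.362 = 0.134

PNS ≈ 0.1340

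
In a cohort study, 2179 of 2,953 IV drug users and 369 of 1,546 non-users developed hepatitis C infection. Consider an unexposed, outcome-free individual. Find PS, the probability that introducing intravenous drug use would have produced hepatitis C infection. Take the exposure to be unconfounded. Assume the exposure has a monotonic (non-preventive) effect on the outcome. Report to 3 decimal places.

p₁ = P(outcome | exposed) = 2179/2953 = 0.73789
p₀ = P(outcome | unexposed) = 369/1546 = 0.23868
Under exogeneity and monotonicity, PS = (p₁ − p₀) / (1 − p₀).
PS = (0.73789 − 0.23868) / (1 − 0.23868) = 0.49921 / 0.76132 ≈ 0.6557

PS ≈ 0.656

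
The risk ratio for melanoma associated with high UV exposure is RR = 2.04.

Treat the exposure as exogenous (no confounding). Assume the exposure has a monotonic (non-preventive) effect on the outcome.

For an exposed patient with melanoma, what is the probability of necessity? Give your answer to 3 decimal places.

Under exogeneity and monotonicity, PN = (RR − 1) / RR = 1 − 1/RR.
PN = (2.04 − 1) / 2.04 = 1.04 / 2.04 ≈ 0.5098

PN ≈ 0.510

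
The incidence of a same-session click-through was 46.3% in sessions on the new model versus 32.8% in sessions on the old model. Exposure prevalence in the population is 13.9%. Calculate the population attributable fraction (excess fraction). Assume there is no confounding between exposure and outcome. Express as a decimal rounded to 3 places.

PAF ≈ 0.054

p₁ = 0.463, p₀ = 0.328.
Overall risk P(Y=1) = π·p₁ + (1−π)·p₀ = 0.139×0.463 + 0.861×0.328 = 0.34676.
Under exogeneity, PAF = [P(Y=1) − p₀] / P(Y=1).
PAF = (0.34676 − 0.328) / 0.34676 ≈ 0.0541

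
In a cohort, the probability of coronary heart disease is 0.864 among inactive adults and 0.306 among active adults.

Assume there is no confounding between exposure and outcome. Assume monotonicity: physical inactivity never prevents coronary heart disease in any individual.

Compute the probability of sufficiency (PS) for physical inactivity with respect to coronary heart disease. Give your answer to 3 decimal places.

PS ≈ 0.804

Let p₁ = 0.864, p₀ = 0.306.
Under exogeneity and monotonicity, PS = (p₁ − p₀) / (1 − p₀).
PS = (0.864 − 0.306) / (1 − 0.306) = 0.558 / 0.694 ≈ 0.8040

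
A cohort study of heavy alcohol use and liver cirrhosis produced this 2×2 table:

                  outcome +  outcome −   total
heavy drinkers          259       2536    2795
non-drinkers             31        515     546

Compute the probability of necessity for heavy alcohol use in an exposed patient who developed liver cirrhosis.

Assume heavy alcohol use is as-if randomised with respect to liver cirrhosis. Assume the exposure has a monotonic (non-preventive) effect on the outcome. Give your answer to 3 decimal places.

PN ≈ 0.387

p₁ = P(outcome | exposed) = 259/2795 = 0.092665
p₀ = P(outcome | unexposed) = 31/546 = 0.056777
Under exogeneity and monotonicity, PN = (p₁ − p₀) / p₁.
PN = (0.092665 − 0.056777) / 0.092665 = 0.035889 / 0.092665 ≈ 0.3873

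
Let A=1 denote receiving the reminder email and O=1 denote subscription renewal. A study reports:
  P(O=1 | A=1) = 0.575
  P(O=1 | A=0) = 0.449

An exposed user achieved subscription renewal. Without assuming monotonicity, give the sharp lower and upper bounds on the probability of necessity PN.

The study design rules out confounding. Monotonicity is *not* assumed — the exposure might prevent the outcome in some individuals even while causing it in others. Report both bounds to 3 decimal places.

0.219 ≤ PN ≤ 0.958

Let p₁ = 0.575, p₀ = 0.449.
Under exogeneity alone the bounds on PN are max{0,(p₁−p₀)/p₁} ≤ PN ≤ min{1,(1−p₀)/p₁}.
  lower = (p₁ − p₀)/p₁ = 0.126 / 0.575 ≈ 0.2191
  upper = min{1, (1 − p₀)/p₁} = 0.551 / 0.575 ≈ 0.9583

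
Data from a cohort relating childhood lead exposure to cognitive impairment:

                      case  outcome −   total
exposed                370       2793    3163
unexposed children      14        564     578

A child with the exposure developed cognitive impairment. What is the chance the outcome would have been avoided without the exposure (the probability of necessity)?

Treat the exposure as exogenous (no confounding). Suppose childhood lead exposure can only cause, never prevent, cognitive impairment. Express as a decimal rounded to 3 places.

p₁ = P(outcome | exposed) = 370/3163 = 0.11698
p₀ = P(outcome | unexposed) = 14/578 = 0.024221
Under exogeneity and monotonicity, PN = (p₁ − p₀)/p₁.
PN = (0.11698 − 0.024221) / 0.11698 ≈ 0.7929

PN ≈ 0.793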